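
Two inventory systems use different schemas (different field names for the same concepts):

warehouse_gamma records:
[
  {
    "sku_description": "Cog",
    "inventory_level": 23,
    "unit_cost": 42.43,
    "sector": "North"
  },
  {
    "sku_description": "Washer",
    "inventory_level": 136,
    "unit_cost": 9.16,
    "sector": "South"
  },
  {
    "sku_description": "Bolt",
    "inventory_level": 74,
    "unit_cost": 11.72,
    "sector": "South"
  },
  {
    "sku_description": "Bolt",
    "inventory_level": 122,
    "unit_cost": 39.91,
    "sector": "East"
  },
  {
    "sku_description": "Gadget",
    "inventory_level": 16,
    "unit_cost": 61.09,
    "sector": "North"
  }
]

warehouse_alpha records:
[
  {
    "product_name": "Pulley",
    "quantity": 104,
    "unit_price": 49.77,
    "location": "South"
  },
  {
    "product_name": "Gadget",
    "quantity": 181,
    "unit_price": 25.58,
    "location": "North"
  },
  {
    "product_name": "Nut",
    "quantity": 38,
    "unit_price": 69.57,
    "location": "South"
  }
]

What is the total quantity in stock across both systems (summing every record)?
694

To reconcile these schemas, identify the field holding the quantity in stock in each system:
1. In warehouse_gamma it is "inventory_level"
2. In warehouse_alpha it is "quantity"

From warehouse_gamma: 23 + 136 + 74 + 122 + 16 = 371
From warehouse_alpha: 104 + 181 + 38 = 323

Total: 371 + 323 = 694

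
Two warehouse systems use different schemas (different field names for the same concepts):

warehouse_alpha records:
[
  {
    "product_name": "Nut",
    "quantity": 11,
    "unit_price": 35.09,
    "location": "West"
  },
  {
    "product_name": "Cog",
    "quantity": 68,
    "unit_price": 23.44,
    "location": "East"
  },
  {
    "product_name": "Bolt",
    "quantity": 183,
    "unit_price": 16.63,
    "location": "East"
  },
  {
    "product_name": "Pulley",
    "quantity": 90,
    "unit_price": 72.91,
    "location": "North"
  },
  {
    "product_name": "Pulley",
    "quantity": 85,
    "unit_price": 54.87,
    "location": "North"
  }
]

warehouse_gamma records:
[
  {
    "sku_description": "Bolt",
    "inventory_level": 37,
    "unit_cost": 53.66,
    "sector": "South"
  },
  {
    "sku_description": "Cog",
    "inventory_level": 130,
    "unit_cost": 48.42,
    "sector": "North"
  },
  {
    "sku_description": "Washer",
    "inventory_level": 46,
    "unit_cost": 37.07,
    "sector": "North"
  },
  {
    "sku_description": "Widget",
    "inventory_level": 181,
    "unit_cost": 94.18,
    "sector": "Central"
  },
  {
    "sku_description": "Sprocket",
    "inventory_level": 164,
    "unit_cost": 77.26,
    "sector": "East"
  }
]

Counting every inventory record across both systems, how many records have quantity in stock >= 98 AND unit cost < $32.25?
1

Schema mappings:
- "quantity" (warehouse_alpha) = "inventory_level" (warehouse_gamma) = quantity
- "unit_price" (warehouse_alpha) = "unit_cost" (warehouse_gamma) = unit cost

Records meeting both conditions in warehouse_alpha: 1
Records meeting both conditions in warehouse_gamma: 0

Total: 1 + 0 = 1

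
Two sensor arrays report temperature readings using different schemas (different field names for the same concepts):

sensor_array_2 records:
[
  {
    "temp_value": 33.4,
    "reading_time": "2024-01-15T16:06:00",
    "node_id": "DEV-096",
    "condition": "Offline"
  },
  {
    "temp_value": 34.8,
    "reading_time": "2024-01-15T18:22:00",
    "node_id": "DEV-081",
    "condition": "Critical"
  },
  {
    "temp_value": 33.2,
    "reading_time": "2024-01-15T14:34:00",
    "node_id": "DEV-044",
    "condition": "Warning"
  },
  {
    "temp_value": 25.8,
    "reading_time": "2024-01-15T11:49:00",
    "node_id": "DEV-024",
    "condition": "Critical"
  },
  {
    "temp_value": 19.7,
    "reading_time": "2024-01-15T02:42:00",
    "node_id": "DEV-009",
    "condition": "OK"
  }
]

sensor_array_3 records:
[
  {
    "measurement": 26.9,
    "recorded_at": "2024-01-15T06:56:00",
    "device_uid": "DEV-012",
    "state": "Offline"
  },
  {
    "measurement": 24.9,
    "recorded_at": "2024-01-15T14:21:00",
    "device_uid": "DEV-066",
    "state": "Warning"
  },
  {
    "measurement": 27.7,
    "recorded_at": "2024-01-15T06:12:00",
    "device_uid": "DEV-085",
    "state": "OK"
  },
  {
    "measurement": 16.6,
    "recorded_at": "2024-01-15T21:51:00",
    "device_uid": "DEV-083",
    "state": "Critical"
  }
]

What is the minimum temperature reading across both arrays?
16.6

Schema mapping: "temp_value" (sensor_array_2) = "measurement" (sensor_array_3) = temperature reading

Minimum in sensor_array_2: 19.7
Minimum in sensor_array_3: 16.6

Overall minimum: min(19.7, 16.6) = 16.6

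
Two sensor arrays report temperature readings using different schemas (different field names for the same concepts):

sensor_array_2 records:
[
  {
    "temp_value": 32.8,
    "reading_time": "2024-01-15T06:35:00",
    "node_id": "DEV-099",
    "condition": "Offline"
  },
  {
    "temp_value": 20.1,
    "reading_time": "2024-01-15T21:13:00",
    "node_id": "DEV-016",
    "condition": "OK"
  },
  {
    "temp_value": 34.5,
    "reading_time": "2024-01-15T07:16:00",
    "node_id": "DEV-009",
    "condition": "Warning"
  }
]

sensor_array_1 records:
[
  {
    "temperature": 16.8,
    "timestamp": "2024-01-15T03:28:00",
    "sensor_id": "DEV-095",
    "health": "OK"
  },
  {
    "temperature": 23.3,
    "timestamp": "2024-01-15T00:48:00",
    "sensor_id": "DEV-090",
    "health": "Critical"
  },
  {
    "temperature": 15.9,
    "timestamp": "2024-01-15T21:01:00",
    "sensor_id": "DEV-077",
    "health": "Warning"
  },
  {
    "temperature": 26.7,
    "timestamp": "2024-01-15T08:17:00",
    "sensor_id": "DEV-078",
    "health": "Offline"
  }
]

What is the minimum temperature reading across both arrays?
15.9

Schema mapping: "temp_value" (sensor_array_2) = "temperature" (sensor_array_1) = temperature reading

Minimum in sensor_array_2: 20.1
Minimum in sensor_array_1: 15.9

Overall minimum: min(20.1, 15.9) = 15.9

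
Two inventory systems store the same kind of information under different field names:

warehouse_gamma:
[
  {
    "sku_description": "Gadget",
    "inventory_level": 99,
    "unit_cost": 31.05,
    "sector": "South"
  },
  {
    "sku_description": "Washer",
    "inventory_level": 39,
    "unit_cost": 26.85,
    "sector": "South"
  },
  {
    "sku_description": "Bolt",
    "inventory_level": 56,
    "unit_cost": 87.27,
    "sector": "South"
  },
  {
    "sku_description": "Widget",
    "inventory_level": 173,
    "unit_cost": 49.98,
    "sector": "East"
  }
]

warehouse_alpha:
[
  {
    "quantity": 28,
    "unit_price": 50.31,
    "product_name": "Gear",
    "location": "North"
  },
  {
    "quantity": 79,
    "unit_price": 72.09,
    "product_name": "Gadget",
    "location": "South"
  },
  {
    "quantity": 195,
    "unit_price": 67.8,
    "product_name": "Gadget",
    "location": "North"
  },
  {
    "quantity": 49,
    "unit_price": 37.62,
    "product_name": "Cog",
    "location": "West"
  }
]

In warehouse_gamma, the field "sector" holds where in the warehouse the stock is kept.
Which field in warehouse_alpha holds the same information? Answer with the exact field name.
location

In warehouse_gamma, "sector" holds where in the warehouse the stock is kept.
The fields in warehouse_alpha are: "quantity", "unit_price", "product_name", "location".
"location" is the match: the name refers to the same concept and its values are area labels (e.g. 'North', 'South').
The other fields ("quantity", "unit_price", "product_name") hold different kinds of data.

So "sector" in warehouse_gamma corresponds to "location" in warehouse_alpha.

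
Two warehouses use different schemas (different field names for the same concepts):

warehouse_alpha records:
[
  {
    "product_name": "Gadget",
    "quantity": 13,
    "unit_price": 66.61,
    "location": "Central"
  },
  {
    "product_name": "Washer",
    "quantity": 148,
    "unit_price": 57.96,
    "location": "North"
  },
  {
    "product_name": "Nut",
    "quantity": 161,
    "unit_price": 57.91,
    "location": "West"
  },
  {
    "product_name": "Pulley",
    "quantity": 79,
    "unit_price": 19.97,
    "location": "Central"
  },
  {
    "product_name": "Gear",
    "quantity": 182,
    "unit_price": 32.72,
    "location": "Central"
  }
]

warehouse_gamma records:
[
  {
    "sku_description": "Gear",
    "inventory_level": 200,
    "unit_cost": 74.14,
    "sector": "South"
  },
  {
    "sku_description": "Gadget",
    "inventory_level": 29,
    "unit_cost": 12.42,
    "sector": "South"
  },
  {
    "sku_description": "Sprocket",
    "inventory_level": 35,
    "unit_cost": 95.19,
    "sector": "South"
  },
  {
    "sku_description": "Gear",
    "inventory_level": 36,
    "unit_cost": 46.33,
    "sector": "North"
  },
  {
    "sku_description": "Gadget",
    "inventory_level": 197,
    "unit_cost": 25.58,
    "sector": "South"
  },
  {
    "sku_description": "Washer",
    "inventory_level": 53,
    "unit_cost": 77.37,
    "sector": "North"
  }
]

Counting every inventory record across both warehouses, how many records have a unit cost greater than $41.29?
7

Schema mapping: "unit_price" (warehouse_alpha) = "unit_cost" (warehouse_gamma) = unit cost

Records > $41.29 in warehouse_alpha: 3
Records > $41.29 in warehouse_gamma: 4

Total count: 3 + 4 = 7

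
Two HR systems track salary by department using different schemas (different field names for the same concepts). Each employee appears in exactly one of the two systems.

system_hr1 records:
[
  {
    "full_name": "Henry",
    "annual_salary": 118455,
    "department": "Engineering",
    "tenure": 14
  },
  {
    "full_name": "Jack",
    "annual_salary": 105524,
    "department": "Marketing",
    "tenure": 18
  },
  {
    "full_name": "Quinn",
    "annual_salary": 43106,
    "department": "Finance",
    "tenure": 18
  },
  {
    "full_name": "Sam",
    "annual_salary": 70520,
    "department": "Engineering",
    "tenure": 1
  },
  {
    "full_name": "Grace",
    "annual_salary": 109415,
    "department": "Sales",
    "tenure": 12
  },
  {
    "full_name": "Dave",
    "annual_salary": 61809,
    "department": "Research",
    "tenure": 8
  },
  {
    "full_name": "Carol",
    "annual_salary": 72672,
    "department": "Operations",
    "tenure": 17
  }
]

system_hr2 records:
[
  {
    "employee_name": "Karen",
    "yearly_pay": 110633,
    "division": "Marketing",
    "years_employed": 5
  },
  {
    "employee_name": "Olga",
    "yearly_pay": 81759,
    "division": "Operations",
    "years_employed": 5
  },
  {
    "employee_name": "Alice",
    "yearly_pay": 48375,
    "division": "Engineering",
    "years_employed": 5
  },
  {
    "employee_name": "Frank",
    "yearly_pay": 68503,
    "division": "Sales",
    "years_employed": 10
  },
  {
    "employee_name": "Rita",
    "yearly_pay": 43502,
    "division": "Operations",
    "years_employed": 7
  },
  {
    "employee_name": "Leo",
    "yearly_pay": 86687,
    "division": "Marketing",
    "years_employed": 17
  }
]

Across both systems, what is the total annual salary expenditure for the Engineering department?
237350

Schema mappings:
- "department" (system_hr1) = "division" (system_hr2) = department
- "annual_salary" (system_hr1) = "yearly_pay" (system_hr2) = salary

Engineering salaries from system_hr1: 188975
Engineering salaries from system_hr2: 48375

Total: 188975 + 48375 = 237350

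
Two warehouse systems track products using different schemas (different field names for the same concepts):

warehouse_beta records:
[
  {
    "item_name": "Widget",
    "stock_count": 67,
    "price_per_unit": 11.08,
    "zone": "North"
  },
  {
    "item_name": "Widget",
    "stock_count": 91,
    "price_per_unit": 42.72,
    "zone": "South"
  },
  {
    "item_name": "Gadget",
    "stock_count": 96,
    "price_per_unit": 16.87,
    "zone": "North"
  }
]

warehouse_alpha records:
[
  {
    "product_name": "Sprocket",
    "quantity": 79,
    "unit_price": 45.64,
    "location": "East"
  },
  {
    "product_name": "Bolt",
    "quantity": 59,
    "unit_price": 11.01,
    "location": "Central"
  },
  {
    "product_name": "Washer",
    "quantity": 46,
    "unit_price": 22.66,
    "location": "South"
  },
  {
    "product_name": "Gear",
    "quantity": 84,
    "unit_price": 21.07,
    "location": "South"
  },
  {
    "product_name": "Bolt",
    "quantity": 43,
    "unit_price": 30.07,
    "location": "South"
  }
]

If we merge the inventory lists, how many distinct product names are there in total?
6

Schema mapping: "item_name" (warehouse_beta) = "product_name" (warehouse_alpha) = product name

Products in warehouse_beta: ['Gadget', 'Widget']
Products in warehouse_alpha: ['Bolt', 'Gear', 'Sprocket', 'Washer']

Union (unique products): ['Bolt', 'Gadget', 'Gear', 'Sprocket', 'Washer', 'Widget']
Count: 6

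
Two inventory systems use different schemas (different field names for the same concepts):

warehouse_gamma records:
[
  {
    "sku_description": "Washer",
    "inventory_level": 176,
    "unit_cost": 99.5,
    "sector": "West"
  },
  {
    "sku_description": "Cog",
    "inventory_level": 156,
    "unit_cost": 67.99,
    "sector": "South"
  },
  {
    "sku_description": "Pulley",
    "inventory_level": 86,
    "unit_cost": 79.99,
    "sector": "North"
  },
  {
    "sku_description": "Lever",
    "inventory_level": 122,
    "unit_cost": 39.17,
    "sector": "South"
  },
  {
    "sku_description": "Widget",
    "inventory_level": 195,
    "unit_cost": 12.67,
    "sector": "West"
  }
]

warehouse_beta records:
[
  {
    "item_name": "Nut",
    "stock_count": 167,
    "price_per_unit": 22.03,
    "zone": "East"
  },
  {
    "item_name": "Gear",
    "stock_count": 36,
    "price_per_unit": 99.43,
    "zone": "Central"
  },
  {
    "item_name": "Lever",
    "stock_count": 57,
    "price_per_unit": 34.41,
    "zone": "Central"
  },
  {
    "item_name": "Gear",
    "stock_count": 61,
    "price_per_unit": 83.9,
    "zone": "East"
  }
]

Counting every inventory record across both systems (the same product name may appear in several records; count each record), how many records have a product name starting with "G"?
2

Schema mapping: "sku_description" (warehouse_gamma) = "item_name" (warehouse_beta) = product name

Records with product name starting with "G" in warehouse_gamma: 0
Records with product name starting with "G" in warehouse_beta: 2

Total: 0 + 2 = 2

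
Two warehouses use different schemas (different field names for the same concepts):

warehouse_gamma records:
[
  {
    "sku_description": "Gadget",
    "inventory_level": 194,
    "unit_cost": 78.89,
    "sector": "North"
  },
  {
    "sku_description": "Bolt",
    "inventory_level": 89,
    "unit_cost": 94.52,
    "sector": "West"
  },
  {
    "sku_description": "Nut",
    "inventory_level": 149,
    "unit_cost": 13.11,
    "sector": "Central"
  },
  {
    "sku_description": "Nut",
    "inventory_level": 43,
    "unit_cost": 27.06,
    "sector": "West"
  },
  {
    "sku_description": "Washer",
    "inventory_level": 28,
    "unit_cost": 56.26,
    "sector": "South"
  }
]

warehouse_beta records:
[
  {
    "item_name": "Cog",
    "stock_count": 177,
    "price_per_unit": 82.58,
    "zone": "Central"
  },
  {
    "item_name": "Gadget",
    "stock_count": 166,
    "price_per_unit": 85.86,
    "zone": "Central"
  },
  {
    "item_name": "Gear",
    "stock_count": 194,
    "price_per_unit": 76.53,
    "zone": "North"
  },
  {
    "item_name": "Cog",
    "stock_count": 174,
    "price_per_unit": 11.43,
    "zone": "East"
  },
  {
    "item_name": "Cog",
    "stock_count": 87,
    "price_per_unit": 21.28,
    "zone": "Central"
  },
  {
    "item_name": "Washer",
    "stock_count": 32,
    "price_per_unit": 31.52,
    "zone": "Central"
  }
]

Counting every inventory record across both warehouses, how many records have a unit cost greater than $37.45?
6

Schema mapping: "unit_cost" (warehouse_gamma) = "price_per_unit" (warehouse_beta) = unit cost

Records > $37.45 in warehouse_gamma: 3
Records > $37.45 in warehouse_beta: 3

Total count: 3 + 3 = 6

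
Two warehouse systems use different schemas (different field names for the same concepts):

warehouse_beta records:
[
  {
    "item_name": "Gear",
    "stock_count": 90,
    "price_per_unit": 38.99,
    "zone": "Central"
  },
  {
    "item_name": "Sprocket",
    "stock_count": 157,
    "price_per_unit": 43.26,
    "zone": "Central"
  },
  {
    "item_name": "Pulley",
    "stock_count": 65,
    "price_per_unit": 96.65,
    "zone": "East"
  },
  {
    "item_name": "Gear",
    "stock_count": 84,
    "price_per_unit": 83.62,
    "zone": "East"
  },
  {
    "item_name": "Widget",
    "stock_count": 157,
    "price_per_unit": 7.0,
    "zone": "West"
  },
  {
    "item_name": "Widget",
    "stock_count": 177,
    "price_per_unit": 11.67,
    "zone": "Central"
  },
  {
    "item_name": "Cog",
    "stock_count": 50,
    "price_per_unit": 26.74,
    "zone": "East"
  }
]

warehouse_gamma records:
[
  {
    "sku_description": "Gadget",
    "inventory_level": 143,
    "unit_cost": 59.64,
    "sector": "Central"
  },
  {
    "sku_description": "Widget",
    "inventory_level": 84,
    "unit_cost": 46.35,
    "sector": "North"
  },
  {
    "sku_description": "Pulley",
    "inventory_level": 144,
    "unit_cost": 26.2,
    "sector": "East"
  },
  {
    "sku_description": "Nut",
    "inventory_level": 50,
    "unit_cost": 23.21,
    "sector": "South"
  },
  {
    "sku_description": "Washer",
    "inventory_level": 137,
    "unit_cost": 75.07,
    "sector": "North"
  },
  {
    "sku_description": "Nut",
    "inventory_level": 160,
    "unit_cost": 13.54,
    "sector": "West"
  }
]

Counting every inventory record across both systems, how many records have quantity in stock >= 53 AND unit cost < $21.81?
3

Schema mappings:
- "stock_count" (warehouse_beta) = "inventory_level" (warehouse_gamma) = quantity
- "price_per_unit" (warehouse_beta) = "unit_cost" (warehouse_gamma) = unit cost

Records meeting both conditions in warehouse_beta: 2
Records meeting both conditions in warehouse_gamma: 1

Total: 2 + 1 = 3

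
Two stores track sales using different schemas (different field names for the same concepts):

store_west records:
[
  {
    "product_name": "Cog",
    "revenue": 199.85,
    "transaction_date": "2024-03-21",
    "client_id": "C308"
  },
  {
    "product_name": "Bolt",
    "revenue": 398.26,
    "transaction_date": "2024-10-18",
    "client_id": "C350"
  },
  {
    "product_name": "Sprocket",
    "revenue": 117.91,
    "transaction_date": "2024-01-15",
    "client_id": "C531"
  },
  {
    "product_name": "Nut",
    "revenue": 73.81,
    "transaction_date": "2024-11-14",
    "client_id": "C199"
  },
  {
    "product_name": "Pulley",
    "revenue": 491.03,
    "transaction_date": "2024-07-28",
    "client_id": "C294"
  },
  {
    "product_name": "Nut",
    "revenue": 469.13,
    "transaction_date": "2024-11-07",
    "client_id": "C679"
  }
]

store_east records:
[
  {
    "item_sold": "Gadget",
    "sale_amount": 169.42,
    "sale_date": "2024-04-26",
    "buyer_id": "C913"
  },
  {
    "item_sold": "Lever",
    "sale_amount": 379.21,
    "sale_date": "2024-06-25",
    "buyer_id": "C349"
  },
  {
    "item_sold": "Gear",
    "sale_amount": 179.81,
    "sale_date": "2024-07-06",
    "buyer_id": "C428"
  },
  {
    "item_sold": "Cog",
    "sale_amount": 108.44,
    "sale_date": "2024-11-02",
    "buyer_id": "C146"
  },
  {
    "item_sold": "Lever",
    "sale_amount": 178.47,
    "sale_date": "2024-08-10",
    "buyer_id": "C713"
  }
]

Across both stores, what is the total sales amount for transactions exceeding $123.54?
2465.18

Schema mapping: "revenue" (store_west) = "sale_amount" (store_east) = sale amount

Sum of sales > $123.54 in store_west: 1558.27
Sum of sales > $123.54 in store_east: 906.91

Total: 1558.27 + 906.91 = 2465.18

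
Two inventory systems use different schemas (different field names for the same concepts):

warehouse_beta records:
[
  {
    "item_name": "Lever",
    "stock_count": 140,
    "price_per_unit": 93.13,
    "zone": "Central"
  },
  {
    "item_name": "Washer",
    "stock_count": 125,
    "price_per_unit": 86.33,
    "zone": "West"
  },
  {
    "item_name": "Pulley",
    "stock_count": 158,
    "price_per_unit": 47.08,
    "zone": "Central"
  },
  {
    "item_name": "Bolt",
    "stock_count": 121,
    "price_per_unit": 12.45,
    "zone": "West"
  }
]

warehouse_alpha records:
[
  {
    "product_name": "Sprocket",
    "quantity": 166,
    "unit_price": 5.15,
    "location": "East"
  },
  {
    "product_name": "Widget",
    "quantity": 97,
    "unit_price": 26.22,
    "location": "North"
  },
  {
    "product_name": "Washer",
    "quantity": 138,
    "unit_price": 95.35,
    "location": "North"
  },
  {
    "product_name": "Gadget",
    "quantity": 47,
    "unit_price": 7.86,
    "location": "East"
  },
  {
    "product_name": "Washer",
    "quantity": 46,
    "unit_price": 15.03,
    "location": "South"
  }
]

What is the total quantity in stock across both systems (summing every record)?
1038

To reconcile these schemas, identify the field holding the quantity in stock in each system:
1. In warehouse_beta it is "stock_count"
2. In warehouse_alpha it is "quantity"

From warehouse_beta: 140 + 125 + 158 + 121 = 544
From warehouse_alpha: 166 + 97 + 138 + 47 + 46 = 494

Total: 544 + 494 = 1038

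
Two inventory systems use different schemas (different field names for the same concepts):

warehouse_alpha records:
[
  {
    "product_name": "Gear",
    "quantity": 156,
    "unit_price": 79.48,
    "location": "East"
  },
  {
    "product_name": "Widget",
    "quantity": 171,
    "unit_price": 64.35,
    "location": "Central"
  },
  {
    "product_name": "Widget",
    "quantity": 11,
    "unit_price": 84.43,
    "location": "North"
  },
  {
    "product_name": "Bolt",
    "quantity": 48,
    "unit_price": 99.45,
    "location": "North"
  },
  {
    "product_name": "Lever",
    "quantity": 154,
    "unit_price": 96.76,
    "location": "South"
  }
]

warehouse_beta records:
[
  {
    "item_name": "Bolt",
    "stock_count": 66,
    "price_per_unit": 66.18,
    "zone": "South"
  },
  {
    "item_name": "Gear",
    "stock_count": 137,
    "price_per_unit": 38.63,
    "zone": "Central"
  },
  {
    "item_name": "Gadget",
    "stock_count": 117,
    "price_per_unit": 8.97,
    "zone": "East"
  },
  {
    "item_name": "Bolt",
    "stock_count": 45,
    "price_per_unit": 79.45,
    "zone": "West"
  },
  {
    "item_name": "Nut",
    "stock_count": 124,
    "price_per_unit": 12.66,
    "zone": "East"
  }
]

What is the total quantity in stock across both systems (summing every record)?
1029

To reconcile these schemas, identify the field holding the quantity in stock in each system:
1. In warehouse_alpha it is "quantity"
2. In warehouse_beta it is "stock_count"

From warehouse_alpha: 156 + 171 + 11 + 48 + 154 = 540
From warehouse_beta: 66 + 137 + 117 + 45 + 124 = 489

Total: 540 + 489 = 1029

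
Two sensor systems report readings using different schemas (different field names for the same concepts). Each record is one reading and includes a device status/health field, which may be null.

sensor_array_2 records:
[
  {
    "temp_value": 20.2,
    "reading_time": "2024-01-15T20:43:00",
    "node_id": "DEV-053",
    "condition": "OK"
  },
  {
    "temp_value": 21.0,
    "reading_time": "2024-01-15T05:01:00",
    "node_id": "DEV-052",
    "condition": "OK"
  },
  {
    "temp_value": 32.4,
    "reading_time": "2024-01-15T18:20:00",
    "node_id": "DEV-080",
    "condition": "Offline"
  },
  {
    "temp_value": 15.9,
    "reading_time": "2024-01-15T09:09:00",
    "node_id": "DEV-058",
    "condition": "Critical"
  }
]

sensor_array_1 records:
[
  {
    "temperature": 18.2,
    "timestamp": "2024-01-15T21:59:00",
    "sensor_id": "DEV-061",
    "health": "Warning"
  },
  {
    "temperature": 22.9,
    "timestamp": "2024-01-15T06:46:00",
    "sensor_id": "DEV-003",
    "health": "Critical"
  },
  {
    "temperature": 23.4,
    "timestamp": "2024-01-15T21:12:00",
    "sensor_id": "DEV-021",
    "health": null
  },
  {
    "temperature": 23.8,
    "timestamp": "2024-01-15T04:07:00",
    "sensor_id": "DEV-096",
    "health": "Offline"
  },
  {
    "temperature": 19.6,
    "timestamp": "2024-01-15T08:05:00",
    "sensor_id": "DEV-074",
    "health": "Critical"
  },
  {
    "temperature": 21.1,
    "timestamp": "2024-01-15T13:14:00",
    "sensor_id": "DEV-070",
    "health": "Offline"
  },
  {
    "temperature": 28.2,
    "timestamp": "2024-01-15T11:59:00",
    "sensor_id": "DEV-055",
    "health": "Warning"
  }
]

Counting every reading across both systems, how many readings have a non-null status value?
10

Schema mapping: "condition" (sensor_array_2) = "health" (sensor_array_1) = status

Non-null in sensor_array_2: 4
Non-null in sensor_array_1: 6

Total non-null: 4 + 6 = 10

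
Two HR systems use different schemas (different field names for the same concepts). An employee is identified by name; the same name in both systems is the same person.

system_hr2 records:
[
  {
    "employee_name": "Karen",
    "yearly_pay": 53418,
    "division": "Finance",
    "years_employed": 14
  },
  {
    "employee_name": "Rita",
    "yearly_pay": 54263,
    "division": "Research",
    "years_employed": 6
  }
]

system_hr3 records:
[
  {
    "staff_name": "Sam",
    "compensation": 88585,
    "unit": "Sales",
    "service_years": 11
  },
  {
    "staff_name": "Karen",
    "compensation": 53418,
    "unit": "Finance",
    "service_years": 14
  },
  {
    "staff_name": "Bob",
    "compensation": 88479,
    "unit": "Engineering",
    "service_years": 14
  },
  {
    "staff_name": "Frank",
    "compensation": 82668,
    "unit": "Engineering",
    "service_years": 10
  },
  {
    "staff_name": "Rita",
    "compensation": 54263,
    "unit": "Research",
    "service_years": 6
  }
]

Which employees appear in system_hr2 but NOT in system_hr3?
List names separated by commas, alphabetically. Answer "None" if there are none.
None

Schema mapping: "employee_name" (system_hr2) = "staff_name" (system_hr3) = employee name

Names in system_hr2: ['Karen', 'Rita']
Names in system_hr3: ['Bob', 'Frank', 'Karen', 'Rita', 'Sam']

In system_hr2 but not system_hr3: None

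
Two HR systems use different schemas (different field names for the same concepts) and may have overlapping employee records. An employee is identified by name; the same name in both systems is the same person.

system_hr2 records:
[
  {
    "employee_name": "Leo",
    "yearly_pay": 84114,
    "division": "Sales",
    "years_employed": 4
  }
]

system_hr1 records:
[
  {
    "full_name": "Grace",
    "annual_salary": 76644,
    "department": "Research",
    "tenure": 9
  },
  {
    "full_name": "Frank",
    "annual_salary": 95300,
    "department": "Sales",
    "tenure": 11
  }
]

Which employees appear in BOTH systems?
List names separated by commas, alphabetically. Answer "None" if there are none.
None

Schema mapping: "employee_name" (system_hr2) = "full_name" (system_hr1) = employee name

Names in system_hr2: ['Leo']
Names in system_hr1: ['Frank', 'Grace']

Intersection: None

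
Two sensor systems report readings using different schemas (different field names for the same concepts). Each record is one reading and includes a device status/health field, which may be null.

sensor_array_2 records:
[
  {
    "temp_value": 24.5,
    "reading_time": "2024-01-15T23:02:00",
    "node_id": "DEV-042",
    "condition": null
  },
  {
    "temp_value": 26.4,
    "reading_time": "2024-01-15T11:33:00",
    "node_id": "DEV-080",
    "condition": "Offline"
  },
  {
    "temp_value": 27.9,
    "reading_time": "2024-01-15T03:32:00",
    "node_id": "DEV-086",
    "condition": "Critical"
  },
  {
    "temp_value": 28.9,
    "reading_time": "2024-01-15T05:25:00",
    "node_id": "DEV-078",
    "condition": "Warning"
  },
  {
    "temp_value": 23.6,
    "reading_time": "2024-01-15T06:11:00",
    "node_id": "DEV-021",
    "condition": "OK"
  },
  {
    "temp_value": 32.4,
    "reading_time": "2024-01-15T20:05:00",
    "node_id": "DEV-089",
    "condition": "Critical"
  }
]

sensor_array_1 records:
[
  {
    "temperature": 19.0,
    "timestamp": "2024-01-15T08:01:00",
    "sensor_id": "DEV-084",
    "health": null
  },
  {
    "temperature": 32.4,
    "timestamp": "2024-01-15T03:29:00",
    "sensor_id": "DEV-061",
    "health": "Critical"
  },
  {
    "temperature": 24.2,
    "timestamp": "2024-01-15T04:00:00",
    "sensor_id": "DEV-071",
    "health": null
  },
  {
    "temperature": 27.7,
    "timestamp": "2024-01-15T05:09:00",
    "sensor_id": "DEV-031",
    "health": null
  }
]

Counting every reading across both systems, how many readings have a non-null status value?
6

Schema mapping: "condition" (sensor_array_2) = "health" (sensor_array_1) = status

Non-null in sensor_array_2: 5
Non-null in sensor_array_1: 1

Total non-null: 5 + 1 = 6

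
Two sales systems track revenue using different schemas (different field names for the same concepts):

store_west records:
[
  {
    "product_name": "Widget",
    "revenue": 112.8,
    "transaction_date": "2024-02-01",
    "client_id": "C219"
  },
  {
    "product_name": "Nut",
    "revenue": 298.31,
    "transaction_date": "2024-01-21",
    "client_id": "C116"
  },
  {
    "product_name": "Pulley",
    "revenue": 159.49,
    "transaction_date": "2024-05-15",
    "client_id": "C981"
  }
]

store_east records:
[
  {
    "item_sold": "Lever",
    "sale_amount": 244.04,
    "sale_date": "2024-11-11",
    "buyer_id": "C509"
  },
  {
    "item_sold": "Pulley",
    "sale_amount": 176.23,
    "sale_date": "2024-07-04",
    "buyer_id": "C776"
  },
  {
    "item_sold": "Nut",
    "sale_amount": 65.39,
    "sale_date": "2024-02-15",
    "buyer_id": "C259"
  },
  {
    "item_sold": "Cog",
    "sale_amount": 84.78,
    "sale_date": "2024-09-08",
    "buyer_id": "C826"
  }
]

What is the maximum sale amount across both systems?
298.31

Reconcile: "revenue" (store_west) = "sale_amount" (store_east) = sale amount

Maximum in store_west: 298.31
Maximum in store_east: 244.04

Overall maximum: max(298.31, 244.04) = 298.31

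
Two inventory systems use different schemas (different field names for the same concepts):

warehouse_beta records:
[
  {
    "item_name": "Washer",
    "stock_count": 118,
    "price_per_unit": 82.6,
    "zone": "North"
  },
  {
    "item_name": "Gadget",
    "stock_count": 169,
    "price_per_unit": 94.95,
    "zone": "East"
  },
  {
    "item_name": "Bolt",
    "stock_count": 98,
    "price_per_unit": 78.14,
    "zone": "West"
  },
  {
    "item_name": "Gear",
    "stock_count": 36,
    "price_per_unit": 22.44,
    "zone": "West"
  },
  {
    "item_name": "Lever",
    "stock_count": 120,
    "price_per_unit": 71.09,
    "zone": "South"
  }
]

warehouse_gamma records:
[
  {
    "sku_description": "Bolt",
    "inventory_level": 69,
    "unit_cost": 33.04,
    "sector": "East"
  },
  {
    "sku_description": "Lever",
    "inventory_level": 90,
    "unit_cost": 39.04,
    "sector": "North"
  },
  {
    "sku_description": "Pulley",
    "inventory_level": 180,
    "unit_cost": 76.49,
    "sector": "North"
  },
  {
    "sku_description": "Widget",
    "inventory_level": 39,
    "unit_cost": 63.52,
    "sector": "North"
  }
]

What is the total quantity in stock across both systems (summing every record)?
919

To reconcile these schemas, identify the field holding the quantity in stock in each system:
1. In warehouse_beta it is "stock_count"
2. In warehouse_gamma it is "inventory_level"

From warehouse_beta: 118 + 169 + 98 + 36 + 120 = 541
From warehouse_gamma: 69 + 90 + 180 + 39 = 378

Total: 541 + 378 = 919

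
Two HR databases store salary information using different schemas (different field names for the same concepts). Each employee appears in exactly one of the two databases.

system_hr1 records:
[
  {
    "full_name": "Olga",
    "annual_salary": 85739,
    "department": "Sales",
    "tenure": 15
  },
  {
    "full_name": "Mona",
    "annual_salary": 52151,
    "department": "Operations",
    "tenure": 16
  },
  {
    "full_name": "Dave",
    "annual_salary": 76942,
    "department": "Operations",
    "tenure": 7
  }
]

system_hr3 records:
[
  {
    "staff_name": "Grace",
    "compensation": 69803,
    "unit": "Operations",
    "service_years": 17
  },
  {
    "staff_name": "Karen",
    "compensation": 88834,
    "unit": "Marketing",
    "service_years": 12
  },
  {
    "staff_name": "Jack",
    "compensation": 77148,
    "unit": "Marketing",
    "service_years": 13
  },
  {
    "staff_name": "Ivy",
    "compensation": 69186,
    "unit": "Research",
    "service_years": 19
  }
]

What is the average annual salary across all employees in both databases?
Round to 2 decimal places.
74257.57

Schema mapping: "annual_salary" (system_hr1) = "compensation" (system_hr3) = annual salary

All salaries: [85739, 52151, 76942, 69803, 88834, 77148, 69186]
Sum: 519803
Count: 7
Average: 519803 / 7 = 74257.57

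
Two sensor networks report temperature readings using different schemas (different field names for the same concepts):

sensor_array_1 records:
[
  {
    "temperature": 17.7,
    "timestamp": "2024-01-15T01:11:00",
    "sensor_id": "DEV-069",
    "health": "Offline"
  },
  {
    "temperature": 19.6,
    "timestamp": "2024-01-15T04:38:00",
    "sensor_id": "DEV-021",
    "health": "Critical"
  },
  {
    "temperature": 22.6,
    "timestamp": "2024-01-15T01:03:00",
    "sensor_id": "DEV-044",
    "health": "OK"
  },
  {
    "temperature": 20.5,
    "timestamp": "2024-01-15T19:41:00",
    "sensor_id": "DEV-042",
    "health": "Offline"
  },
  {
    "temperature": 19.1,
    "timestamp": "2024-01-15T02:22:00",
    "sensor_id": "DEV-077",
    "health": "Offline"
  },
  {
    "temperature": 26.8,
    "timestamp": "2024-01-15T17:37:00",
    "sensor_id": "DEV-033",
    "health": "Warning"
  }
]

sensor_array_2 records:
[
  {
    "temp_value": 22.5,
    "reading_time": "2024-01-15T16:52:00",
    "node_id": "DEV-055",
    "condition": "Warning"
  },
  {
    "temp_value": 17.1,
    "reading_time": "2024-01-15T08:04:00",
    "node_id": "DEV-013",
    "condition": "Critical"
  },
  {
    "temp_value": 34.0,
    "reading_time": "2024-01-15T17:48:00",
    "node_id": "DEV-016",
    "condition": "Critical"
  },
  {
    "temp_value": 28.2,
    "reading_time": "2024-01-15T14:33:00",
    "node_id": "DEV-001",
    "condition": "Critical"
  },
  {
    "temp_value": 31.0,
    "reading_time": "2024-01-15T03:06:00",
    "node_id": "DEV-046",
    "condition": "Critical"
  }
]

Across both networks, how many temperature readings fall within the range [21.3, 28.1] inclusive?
3

Schema mapping: "temperature" (sensor_array_1) = "temp_value" (sensor_array_2) = temperature

Readings in [21.3, 28.1] from sensor_array_1: 2
Readings in [21.3, 28.1] from sensor_array_2: 1

Total count: 2 + 1 = 3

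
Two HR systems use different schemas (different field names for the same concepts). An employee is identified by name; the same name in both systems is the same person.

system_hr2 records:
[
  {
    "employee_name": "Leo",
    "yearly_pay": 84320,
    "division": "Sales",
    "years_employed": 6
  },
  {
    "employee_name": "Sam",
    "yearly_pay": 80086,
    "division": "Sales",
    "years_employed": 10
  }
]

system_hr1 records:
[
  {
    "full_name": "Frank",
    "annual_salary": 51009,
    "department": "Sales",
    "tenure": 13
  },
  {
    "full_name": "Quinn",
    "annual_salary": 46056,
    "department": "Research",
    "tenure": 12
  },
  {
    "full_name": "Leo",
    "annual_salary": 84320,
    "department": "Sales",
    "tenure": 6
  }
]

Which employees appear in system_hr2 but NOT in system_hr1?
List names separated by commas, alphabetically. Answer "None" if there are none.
Sam

Schema mapping: "employee_name" (system_hr2) = "full_name" (system_hr1) = employee name

Names in system_hr2: ['Leo', 'Sam']
Names in system_hr1: ['Frank', 'Leo', 'Quinn']

In system_hr2 but not system_hr1: ['Sam']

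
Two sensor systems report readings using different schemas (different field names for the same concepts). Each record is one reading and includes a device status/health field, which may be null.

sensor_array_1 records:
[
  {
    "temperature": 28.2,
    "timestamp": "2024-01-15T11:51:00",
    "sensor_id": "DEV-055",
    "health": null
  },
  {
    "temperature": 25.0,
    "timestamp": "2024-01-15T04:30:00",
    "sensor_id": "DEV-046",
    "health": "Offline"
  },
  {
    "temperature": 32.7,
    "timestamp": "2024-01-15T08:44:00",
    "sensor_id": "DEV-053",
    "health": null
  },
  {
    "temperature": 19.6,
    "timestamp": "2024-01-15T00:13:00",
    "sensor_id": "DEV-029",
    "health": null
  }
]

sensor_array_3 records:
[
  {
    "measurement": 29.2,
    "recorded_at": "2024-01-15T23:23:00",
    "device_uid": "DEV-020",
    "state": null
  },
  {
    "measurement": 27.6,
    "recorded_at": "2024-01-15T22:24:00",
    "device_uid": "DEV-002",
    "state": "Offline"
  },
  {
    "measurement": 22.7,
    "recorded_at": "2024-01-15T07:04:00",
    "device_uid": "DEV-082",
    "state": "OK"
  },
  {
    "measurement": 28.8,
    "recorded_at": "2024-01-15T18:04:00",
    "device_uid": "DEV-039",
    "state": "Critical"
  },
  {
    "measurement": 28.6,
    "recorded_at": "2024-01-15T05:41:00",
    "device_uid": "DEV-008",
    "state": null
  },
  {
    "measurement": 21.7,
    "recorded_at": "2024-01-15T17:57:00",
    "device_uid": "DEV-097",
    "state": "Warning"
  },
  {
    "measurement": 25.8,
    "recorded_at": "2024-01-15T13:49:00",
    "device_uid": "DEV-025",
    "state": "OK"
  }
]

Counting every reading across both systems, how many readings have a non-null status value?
6

Schema mapping: "health" (sensor_array_1) = "state" (sensor_array_3) = status

Non-null in sensor_array_1: 1
Non-null in sensor_array_3: 5

Total non-null: 1 + 5 = 6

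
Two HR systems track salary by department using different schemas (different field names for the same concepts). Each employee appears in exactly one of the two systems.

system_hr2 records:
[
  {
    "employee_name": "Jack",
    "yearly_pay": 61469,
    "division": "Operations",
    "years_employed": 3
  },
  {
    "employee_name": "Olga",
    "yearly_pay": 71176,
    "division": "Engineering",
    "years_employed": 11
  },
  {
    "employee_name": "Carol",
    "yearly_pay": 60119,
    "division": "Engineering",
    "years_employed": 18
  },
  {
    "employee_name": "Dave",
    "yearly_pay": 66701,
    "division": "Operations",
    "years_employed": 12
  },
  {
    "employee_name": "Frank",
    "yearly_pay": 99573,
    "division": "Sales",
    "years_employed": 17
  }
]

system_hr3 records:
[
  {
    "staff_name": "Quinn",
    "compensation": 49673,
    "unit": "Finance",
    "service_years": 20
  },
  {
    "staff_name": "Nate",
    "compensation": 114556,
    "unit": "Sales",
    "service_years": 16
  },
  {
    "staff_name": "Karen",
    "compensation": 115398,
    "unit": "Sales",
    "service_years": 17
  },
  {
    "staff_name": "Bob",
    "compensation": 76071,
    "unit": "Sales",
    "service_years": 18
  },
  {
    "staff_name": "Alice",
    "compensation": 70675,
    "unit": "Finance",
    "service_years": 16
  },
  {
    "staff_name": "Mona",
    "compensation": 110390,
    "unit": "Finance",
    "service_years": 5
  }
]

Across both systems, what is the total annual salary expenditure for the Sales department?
405598

Schema mappings:
- "division" (system_hr2) = "unit" (system_hr3) = department
- "yearly_pay" (system_hr2) = "compensation" (system_hr3) = salary

Sales salaries from system_hr2: 99573
Sales salaries from system_hr3: 306025

Total: 99573 + 306025 = 405598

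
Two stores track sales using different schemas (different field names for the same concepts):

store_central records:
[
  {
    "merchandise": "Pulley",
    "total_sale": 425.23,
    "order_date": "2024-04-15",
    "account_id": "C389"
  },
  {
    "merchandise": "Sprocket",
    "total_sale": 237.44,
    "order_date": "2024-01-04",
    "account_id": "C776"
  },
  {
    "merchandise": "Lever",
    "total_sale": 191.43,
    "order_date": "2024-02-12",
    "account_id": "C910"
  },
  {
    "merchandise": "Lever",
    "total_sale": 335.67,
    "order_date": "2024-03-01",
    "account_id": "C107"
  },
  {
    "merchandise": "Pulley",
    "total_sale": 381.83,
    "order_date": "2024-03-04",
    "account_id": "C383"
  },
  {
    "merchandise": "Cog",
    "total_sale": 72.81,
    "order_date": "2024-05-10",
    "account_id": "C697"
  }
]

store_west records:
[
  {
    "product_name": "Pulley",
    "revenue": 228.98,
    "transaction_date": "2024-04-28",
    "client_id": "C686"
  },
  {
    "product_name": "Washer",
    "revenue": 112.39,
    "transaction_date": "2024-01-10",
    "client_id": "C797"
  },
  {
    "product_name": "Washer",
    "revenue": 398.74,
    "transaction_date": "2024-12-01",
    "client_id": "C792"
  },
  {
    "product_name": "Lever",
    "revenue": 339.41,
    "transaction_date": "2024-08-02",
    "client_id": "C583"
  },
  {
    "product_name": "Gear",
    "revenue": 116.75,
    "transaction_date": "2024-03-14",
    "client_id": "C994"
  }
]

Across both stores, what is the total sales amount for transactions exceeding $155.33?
2538.73

Schema mapping: "total_sale" (store_central) = "revenue" (store_west) = sale amount

Sum of sales > $155.33 in store_central: 1571.6
Sum of sales > $155.33 in store_west: 967.13

Total: 1571.6 + 967.13 = 2538.73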